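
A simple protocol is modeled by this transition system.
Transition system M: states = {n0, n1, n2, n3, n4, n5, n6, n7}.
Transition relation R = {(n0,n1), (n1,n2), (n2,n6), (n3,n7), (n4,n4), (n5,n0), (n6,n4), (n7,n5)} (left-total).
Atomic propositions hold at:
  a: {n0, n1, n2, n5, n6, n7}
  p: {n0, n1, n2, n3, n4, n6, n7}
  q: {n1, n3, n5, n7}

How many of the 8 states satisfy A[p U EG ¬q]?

5

Sat(¬q) = {n0, n2, n4, n6}
EG ¬q: greatest fixpoint, start Z0 = {n0, n2, n4, n6}, keep only states in Sat with some successor in Z. Z1 = {n2, n4, n6}; fixed.
Sat(EG ¬q) = {n2, n4, n6}
A[p U EG ¬q]: least fixpoint, start Z0 = Sat(EG ¬q) = {n2, n4, n6}, add states in Sat(p) with every successor in Z. Z1 = {n1, n2, n4, n6}; Z2 = {n0, n1, n2, n4, n6}; fixed.
Sat(A[p U EG ¬q]) = {n0, n1, n2, n4, n6}
|Sat(A[p U EG ¬q])| = |{n0, n1, n2, n4, n6}| = 5.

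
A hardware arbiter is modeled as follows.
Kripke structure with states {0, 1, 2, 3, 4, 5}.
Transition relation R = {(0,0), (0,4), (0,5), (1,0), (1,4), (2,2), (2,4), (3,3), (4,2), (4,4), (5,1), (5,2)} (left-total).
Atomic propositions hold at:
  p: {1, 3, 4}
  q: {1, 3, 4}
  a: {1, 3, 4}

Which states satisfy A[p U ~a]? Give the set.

{0, 2, 5}

Sat(~a) = {0, 2, 5}
A[p U ~a]: least fixpoint, start Z0 = Sat(~a) = {0, 2, 5}, add states in Sat(p) with every successor in Z. Already a fixed point.
Sat(A[p U ~a]) = {0, 2, 5}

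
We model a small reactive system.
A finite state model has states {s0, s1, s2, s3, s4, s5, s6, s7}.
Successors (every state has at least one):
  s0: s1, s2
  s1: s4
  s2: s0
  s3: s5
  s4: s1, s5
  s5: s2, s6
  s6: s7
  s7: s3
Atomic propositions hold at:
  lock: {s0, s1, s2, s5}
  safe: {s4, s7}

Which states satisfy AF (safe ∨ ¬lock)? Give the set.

Sat(¬lock) = {s3, s4, s6, s7}
Sat(safe ∨ ¬lock) = {s3, s4, s6, s7}
AF (safe ∨ ¬lock): least fixpoint, start Z0 = {s3, s4, s6, s7}, add states with every successor in Z. Z1 = {s1, s3, s4, s6, s7}; fixed.
Sat(AF (safe ∨ ¬lock)) = {s1, s3, s4, s6, s7}

{s1, s3, s4, s6, s7}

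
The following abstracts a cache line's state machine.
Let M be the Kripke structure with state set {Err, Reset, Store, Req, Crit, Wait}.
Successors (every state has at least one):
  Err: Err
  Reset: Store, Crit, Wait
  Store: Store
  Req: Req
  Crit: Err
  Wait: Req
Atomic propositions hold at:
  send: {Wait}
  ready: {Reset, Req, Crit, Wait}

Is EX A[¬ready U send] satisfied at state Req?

No

Sat(¬ready) = {Err, Store}
A[¬ready U send]: least fixpoint, start Z0 = Sat(send) = {Wait}, add states in Sat(¬ready) with every successor in Z. Already a fixed point.
Sat(A[¬ready U send]) = {Wait}
Sat(EX A[¬ready U send]) = {s : some successor in {Wait}} = {Reset}
Req ∉ Sat(EX A[¬ready U send]) = {Reset}, so the formula does not hold at Req.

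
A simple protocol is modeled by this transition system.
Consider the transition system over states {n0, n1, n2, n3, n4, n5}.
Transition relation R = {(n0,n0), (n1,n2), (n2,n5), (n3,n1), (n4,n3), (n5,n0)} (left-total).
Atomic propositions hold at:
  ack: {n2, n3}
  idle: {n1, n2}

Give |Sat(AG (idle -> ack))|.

3

Sat(idle -> ack) = {n0, n2, n3, n4, n5}
AG (idle -> ack): greatest fixpoint, start Z0 = {n0, n2, n3, n4, n5}, keep only states in Sat with every successor in Z. Z1 = {n0, n2, n4, n5}; Z2 = {n0, n2, n5}; fixed.
Sat(AG (idle -> ack)) = {n0, n2, n5}
|Sat(AG (idle -> ack))| = |{n0, n2, n5}| = 3.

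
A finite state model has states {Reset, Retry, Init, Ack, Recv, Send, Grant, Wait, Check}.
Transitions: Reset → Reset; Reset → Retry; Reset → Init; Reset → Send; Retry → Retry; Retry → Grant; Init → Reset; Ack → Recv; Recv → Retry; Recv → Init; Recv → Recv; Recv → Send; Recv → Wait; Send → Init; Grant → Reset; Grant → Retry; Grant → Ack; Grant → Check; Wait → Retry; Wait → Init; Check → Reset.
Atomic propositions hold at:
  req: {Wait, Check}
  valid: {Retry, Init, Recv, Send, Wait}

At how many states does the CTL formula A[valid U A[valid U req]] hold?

2

A[valid U req]: least fixpoint, start Z0 = Sat(req) = {Wait, Check}, add states in Sat(valid) with every successor in Z. Already a fixed point.
Sat(A[valid U req]) = {Wait, Check}
A[valid U A[valid U req]]: least fixpoint, start Z0 = Sat(A[valid U req]) = {Wait, Check}, add states in Sat(valid) with every successor in Z. Already a fixed point.
Sat(A[valid U A[valid U req]]) = {Wait, Check}
|Sat(A[valid U A[valid U req]])| = |{Wait, Check}| = 2.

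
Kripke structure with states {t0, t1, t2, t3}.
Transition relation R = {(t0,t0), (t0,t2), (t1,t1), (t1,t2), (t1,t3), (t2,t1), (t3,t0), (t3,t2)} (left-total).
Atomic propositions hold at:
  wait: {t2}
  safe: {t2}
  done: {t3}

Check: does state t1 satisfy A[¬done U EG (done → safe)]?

Yes

Sat(¬done) = {t0, t1, t2}
Sat(done → safe) = {t0, t1, t2}
EG (done → safe): greatest fixpoint, start Z0 = {t0, t1, t2}, keep only states in Sat with some successor in Z. Already a fixed point.
Sat(EG (done → safe)) = {t0, t1, t2}
A[¬done U EG (done → safe)]: least fixpoint, start Z0 = Sat(EG (done → safe)) = {t0, t1, t2}, add states in Sat(¬done) with every successor in Z. Already a fixed point.
Sat(A[¬done U EG (done → safe)]) = {t0, t1, t2}
t1 ∈ Sat(A[¬done U EG (done → safe)]) = {t0, t1, t2}, so the formula holds at t1.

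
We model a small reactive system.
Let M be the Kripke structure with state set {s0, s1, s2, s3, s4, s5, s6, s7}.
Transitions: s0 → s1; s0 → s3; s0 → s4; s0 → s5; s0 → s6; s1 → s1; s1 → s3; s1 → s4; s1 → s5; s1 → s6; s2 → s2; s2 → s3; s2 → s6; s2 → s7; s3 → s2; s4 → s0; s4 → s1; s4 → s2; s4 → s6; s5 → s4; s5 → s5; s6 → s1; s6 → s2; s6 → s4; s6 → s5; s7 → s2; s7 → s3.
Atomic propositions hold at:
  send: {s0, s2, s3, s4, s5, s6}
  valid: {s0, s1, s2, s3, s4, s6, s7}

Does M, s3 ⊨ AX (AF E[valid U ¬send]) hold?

Sat(¬send) = {s1, s7}
E[valid U ¬send]: least fixpoint, start Z0 = Sat(¬send) = {s1, s7}, add states in Sat(valid) with some successor in Z. Z1 = {s0, s1, s2, s4, s6, s7}; Z2 = {s0, s1, s2, s3, s4, s6, s7}; fixed.
Sat(E[valid U ¬send]) = {s0, s1, s2, s3, s4, s6, s7}
AF E[valid U ¬send]: least fixpoint, start Z0 = {s0, s1, s2, s3, s4, s6, s7}, add states with every successor in Z. Already a fixed point.
Sat(AF E[valid U ¬send]) = {s0, s1, s2, s3, s4, s6, s7}
Sat(AX (AF E[valid U ¬send])) = {s : every successor in {s0, s1, s2, s3, s4, s6, s7}} = {s2, s3, s4, s7}
s3 ∈ Sat(AX (AF E[valid U ¬send])) = {s2, s3, s4, s7}, so the formula holds at s3.

Yes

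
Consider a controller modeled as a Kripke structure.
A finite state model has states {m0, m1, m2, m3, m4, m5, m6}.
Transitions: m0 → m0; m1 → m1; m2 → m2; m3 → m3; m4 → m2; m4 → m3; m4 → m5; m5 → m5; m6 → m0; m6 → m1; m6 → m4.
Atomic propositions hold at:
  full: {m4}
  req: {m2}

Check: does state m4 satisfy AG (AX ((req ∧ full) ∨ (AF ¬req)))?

No

Sat(req ∧ full) = ∅
Sat(¬req) = {m0, m1, m3, m4, m5, m6}
AF ¬req: least fixpoint, start Z0 = {m0, m1, m3, m4, m5, m6}, add states with every successor in Z. Already a fixed point.
Sat(AF ¬req) = {m0, m1, m3, m4, m5, m6}
Sat((req ∧ full) ∨ (AF ¬req)) = {m0, m1, m3, m4, m5, m6}
Sat(AX ((req ∧ full) ∨ (AF ¬req))) = {s : every successor in {m0, m1, m3, m4, m5, m6}} = {m0, m1, m3, m5, m6}
AG (AX ((req ∧ full) ∨ (AF ¬req))): greatest fixpoint, start Z0 = {m0, m1, m3, m5, m6}, keep only states in Sat with every successor in Z. Z1 = {m0, m1, m3, m5}; fixed.
Sat(AG (AX ((req ∧ full) ∨ (AF ¬req)))) = {m0, m1, m3, m5}
m4 ∉ Sat(AG (AX ((req ∧ full) ∨ (AF ¬req)))) = {m0, m1, m3, m5}, so the formula does not hold at m4.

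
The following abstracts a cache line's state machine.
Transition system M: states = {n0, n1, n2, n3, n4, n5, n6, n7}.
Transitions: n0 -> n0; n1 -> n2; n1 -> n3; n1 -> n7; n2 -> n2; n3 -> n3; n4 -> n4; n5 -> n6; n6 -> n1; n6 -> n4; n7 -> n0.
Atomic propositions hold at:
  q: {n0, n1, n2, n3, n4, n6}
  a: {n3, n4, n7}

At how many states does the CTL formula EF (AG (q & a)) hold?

5

Sat(q & a) = {n3, n4}
AG (q & a): greatest fixpoint, start Z0 = {n3, n4}, keep only states in Sat with every successor in Z. Already a fixed point.
Sat(AG (q & a)) = {n3, n4}
EF (AG (q & a)): least fixpoint, start Z0 = {n3, n4}, add states with some successor in Z. Z1 = {n1, n3, n4, n6}; Z2 = {n1, n3, n4, n5, n6}; fixed.
Sat(EF (AG (q & a))) = {n1, n3, n4, n5, n6}
|Sat(EF (AG (q & a)))| = |{n1, n3, n4, n5, n6}| = 5.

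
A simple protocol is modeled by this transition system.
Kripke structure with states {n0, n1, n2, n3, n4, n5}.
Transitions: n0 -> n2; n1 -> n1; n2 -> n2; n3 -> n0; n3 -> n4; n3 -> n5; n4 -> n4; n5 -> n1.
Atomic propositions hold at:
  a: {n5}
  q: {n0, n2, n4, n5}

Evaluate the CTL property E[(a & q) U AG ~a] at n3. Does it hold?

Sat(a & q) = {n5}
Sat(~a) = {n0, n1, n2, n3, n4}
AG ~a: greatest fixpoint, start Z0 = {n0, n1, n2, n3, n4}, keep only states in Sat with every successor in Z. Z1 = {n0, n1, n2, n4}; fixed.
Sat(AG ~a) = {n0, n1, n2, n4}
E[(a & q) U AG ~a]: least fixpoint, start Z0 = Sat(AG ~a) = {n0, n1, n2, n4}, add states in Sat(a & q) with some successor in Z. Z1 = {n0, n1, n2, n4, n5}; fixed.
Sat(E[(a & q) U AG ~a]) = {n0, n1, n2, n4, n5}
n3 ∉ Sat(E[(a & q) U AG ~a]) = {n0, n1, n2, n4, n5}, so the formula does not hold at n3.

No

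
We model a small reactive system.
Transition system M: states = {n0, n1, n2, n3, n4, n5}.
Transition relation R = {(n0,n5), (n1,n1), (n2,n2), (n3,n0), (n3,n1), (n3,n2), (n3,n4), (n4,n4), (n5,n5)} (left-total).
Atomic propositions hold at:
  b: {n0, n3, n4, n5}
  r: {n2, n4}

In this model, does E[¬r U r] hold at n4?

Sat(¬r) = {n0, n1, n3, n5}
E[¬r U r]: least fixpoint, start Z0 = Sat(r) = {n2, n4}, add states in Sat(¬r) with some successor in Z. Z1 = {n2, n3, n4}; fixed.
Sat(E[¬r U r]) = {n2, n3, n4}
n4 ∈ Sat(E[¬r U r]) = {n2, n3, n4}, so the formula holds at n4.

Yes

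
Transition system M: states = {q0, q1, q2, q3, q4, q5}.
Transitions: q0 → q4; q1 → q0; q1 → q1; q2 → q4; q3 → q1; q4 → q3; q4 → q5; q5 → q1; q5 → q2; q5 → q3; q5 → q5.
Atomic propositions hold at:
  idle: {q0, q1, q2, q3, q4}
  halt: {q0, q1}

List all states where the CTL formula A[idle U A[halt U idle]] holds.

{q0, q1, q2, q3, q4}

A[halt U idle]: least fixpoint, start Z0 = Sat(idle) = {q0, q1, q2, q3, q4}, add states in Sat(halt) with every successor in Z. Already a fixed point.
Sat(A[halt U idle]) = {q0, q1, q2, q3, q4}
A[idle U A[halt U idle]]: least fixpoint, start Z0 = Sat(A[halt U idle]) = {q0, q1, q2, q3, q4}, add states in Sat(idle) with every successor in Z. Already a fixed point.
Sat(A[idle U A[halt U idle]]) = {q0, q1, q2, q3, q4}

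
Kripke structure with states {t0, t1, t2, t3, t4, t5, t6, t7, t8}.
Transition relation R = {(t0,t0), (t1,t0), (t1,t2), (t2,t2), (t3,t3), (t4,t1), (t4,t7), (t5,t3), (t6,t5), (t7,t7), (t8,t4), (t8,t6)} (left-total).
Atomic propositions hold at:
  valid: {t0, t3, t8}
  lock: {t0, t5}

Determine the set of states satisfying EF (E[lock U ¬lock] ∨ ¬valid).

Sat(¬lock) = {t1, t2, t3, t4, t6, t7, t8}
E[lock U ¬lock]: least fixpoint, start Z0 = Sat(¬lock) = {t1, t2, t3, t4, t6, t7, t8}, add states in Sat(lock) with some successor in Z. Z1 = {t1, t2, t3, t4, t5, t6, t7, t8}; fixed.
Sat(E[lock U ¬lock]) = {t1, t2, t3, t4, t5, t6, t7, t8}
Sat(¬valid) = {t1, t2, t4, t5, t6, t7}
Sat(E[lock U ¬lock] ∨ ¬valid) = {t1, t2, t3, t4, t5, t6, t7, t8}
EF (E[lock U ¬lock] ∨ ¬valid): least fixpoint, start Z0 = {t1, t2, t3, t4, t5, t6, t7, t8}, add states with some successor in Z. Already a fixed point.
Sat(EF (E[lock U ¬lock] ∨ ¬valid)) = {t1, t2, t3, t4, t5, t6, t7, t8}

{t1, t2, t3, t4, t5, t6, t7, t8}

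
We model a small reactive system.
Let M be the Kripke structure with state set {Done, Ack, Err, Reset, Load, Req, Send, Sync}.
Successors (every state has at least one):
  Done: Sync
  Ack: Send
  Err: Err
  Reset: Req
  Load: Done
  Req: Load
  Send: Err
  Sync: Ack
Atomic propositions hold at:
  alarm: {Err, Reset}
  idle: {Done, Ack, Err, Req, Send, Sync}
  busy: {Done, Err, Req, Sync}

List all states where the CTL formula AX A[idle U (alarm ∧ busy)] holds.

Sat(alarm ∧ busy) = {Err}
A[idle U (alarm ∧ busy)]: least fixpoint, start Z0 = Sat((alarm ∧ busy)) = {Err}, add states in Sat(idle) with every successor in Z. Z1 = {Err, Send}; Z2 = {Ack, Err, Send}; Z3 = {Ack, Err, Send, Sync}; Z4 = {Done, Ack, Err, Send, Sync}; fixed.
Sat(A[idle U (alarm ∧ busy)]) = {Done, Ack, Err, Send, Sync}
Sat(AX A[idle U (alarm ∧ busy)]) = {s : every successor in {Done, Ack, Err, Send, Sync}} = {Done, Ack, Err, Load, Send, Sync}

{Done, Ack, Err, Load, Send, Sync}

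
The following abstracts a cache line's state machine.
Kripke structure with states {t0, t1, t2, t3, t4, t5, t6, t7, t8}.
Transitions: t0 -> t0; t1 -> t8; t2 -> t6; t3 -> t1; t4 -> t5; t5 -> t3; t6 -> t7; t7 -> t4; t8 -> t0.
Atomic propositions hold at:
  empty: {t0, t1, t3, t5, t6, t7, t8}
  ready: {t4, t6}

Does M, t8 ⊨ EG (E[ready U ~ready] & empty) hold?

Yes

Sat(~ready) = {t0, t1, t2, t3, t5, t7, t8}
E[ready U ~ready]: least fixpoint, start Z0 = Sat(~ready) = {t0, t1, t2, t3, t5, t7, t8}, add states in Sat(ready) with some successor in Z. Z1 = {t0, t1, t2, t3, t4, t5, t6, t7, t8}; fixed.
Sat(E[ready U ~ready]) = {t0, t1, t2, t3, t4, t5, t6, t7, t8}
Sat(E[ready U ~ready] & empty) = {t0, t1, t3, t5, t6, t7, t8}
EG (E[ready U ~ready] & empty): greatest fixpoint, start Z0 = {t0, t1, t3, t5, t6, t7, t8}, keep only states in Sat with some successor in Z. Z1 = {t0, t1, t3, t5, t6, t8}; Z2 = {t0, t1, t3, t5, t8}; fixed.
Sat(EG (E[ready U ~ready] & empty)) = {t0, t1, t3, t5, t8}
t8 ∈ Sat(EG (E[ready U ~ready] & empty)) = {t0, t1, t3, t5, t8}, so the formula holds at t8.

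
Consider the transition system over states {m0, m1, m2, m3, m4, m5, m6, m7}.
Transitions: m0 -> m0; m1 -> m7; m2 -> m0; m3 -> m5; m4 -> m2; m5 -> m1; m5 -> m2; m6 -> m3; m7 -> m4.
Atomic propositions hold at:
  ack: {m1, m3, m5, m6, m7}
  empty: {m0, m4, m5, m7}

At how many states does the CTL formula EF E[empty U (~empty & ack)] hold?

Sat(~empty) = {m1, m2, m3, m6}
Sat(~empty & ack) = {m1, m3, m6}
E[empty U (~empty & ack)]: least fixpoint, start Z0 = Sat((~empty & ack)) = {m1, m3, m6}, add states in Sat(empty) with some successor in Z. Z1 = {m1, m3, m5, m6}; fixed.
Sat(E[empty U (~empty & ack)]) = {m1, m3, m5, m6}
EF E[empty U (~empty & ack)]: least fixpoint, start Z0 = {m1, m3, m5, m6}, add states with some successor in Z. Already a fixed point.
Sat(EF E[empty U (~empty & ack)]) = {m1, m3, m5, m6}
|Sat(EF E[empty U (~empty & ack)])| = |{m1, m3, m5, m6}| = 4.

4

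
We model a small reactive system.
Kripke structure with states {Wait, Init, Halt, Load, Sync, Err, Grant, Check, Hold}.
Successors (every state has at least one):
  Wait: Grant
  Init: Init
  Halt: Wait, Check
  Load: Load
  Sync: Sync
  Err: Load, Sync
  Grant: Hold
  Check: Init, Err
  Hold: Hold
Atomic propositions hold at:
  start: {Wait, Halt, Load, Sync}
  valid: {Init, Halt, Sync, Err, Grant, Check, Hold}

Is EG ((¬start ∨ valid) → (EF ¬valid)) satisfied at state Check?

Yes

Sat(¬start) = {Init, Err, Grant, Check, Hold}
Sat(¬start ∨ valid) = {Init, Halt, Sync, Err, Grant, Check, Hold}
Sat(¬valid) = {Wait, Load}
EF ¬valid: least fixpoint, start Z0 = {Wait, Load}, add states with some successor in Z. Z1 = {Wait, Halt, Load, Err}; Z2 = {Wait, Halt, Load, Err, Check}; fixed.
Sat(EF ¬valid) = {Wait, Halt, Load, Err, Check}
Sat((¬start ∨ valid) → (EF ¬valid)) = {Wait, Halt, Load, Err, Check}
EG ((¬start ∨ valid) → (EF ¬valid)): greatest fixpoint, start Z0 = {Wait, Halt, Load, Err, Check}, keep only states in Sat with some successor in Z. Z1 = {Halt, Load, Err, Check}; fixed.
Sat(EG ((¬start ∨ valid) → (EF ¬valid))) = {Halt, Load, Err, Check}
Check ∈ Sat(EG ((¬start ∨ valid) → (EF ¬valid))) = {Halt, Load, Err, Check}, so the formula holds at Check.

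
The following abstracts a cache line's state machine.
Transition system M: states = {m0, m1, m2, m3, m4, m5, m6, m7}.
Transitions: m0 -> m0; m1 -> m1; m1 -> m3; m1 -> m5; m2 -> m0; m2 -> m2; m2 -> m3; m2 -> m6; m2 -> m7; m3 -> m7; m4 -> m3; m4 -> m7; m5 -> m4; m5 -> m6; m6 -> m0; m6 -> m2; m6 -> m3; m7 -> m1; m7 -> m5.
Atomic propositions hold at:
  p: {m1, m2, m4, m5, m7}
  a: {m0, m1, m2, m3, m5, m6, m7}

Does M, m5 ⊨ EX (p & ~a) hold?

Sat(~a) = {m4}
Sat(p & ~a) = {m4}
Sat(EX (p & ~a)) = {s : some successor in {m4}} = {m5}
m5 ∈ Sat(EX (p & ~a)) = {m5}, so the formula holds at m5.

Yes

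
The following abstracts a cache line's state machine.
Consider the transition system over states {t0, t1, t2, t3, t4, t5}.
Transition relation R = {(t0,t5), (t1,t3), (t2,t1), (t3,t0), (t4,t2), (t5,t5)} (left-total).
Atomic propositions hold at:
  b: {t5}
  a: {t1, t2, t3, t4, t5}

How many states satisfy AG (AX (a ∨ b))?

Sat(a ∨ b) = {t1, t2, t3, t4, t5}
Sat(AX (a ∨ b)) = {s : every successor in {t1, t2, t3, t4, t5}} = {t0, t1, t2, t4, t5}
AG (AX (a ∨ b)): greatest fixpoint, start Z0 = {t0, t1, t2, t4, t5}, keep only states in Sat with every successor in Z. Z1 = {t0, t2, t4, t5}; Z2 = {t0, t4, t5}; Z3 = {t0, t5}; fixed.
Sat(AG (AX (a ∨ b))) = {t0, t5}
|Sat(AG (AX (a ∨ b)))| = |{t0, t5}| = 2.

2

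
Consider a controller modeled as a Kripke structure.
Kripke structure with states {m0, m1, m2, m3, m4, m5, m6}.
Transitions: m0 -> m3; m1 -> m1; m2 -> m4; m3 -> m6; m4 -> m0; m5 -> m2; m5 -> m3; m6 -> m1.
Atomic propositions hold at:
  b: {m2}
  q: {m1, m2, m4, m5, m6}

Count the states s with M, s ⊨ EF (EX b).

1

Sat(EX b) = {s : some successor in {m2}} = {m5}
EF (EX b): least fixpoint, start Z0 = {m5}, add states with some successor in Z. Already a fixed point.
Sat(EF (EX b)) = {m5}
|Sat(EF (EX b))| = |{m5}| = 1.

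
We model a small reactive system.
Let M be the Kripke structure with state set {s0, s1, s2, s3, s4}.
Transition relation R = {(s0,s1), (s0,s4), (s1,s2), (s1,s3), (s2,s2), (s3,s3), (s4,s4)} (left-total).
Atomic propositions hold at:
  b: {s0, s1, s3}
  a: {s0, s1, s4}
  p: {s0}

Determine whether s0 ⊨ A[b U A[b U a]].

Yes

A[b U a]: least fixpoint, start Z0 = Sat(a) = {s0, s1, s4}, add states in Sat(b) with every successor in Z. Already a fixed point.
Sat(A[b U a]) = {s0, s1, s4}
A[b U A[b U a]]: least fixpoint, start Z0 = Sat(A[b U a]) = {s0, s1, s4}, add states in Sat(b) with every successor in Z. Already a fixed point.
Sat(A[b U A[b U a]]) = {s0, s1, s4}
s0 ∈ Sat(A[b U A[b U a]]) = {s0, s1, s4}, so the formula holds at s0.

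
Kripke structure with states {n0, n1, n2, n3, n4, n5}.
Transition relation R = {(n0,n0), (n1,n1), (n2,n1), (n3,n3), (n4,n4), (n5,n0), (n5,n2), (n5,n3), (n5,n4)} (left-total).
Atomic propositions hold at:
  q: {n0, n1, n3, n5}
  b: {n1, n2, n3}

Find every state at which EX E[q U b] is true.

E[q U b]: least fixpoint, start Z0 = Sat(b) = {n1, n2, n3}, add states in Sat(q) with some successor in Z. Z1 = {n1, n2, n3, n5}; fixed.
Sat(E[q U b]) = {n1, n2, n3, n5}
Sat(EX E[q U b]) = {s : some successor in {n1, n2, n3, n5}} = {n1, n2, n3, n5}

{n1, n2, n3, n5}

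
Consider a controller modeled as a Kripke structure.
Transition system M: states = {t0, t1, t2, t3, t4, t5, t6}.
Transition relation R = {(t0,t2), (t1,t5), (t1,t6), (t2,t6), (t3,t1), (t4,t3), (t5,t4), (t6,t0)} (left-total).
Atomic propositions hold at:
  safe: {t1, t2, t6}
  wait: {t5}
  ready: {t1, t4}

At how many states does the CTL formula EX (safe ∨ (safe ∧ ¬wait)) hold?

4

Sat(¬wait) = {t0, t1, t2, t3, t4, t6}
Sat(safe ∧ ¬wait) = {t1, t2, t6}
Sat(safe ∨ (safe ∧ ¬wait)) = {t1, t2, t6}
Sat(EX (safe ∨ (safe ∧ ¬wait))) = {s : some successor in {t1, t2, t6}} = {t0, t1, t2, t3}
|Sat(EX (safe ∨ (safe ∧ ¬wait)))| = |{t0, t1, t2, t3}| = 4.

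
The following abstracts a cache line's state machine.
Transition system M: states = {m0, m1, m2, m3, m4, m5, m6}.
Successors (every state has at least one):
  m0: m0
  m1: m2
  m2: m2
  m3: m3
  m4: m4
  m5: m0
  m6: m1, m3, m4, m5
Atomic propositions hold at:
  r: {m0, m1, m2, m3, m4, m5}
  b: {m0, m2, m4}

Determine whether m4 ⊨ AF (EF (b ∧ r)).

Sat(b ∧ r) = {m0, m2, m4}
EF (b ∧ r): least fixpoint, start Z0 = {m0, m2, m4}, add states with some successor in Z. Z1 = {m0, m1, m2, m4, m5, m6}; fixed.
Sat(EF (b ∧ r)) = {m0, m1, m2, m4, m5, m6}
AF (EF (b ∧ r)): least fixpoint, start Z0 = {m0, m1, m2, m4, m5, m6}, add states with every successor in Z. Already a fixed point.
Sat(AF (EF (b ∧ r))) = {m0, m1, m2, m4, m5, m6}
m4 ∈ Sat(AF (EF (b ∧ r))) = {m0, m1, m2, m4, m5, m6}, so the formula holds at m4.

Yes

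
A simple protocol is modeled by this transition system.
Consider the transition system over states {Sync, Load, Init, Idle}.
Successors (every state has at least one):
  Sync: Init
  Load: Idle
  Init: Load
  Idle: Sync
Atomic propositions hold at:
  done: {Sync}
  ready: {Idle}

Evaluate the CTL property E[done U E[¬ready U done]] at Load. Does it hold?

Sat(¬ready) = {Sync, Load, Init}
E[¬ready U done]: least fixpoint, start Z0 = Sat(done) = {Sync}, add states in Sat(¬ready) with some successor in Z. Already a fixed point.
Sat(E[¬ready U done]) = {Sync}
E[done U E[¬ready U done]]: least fixpoint, start Z0 = Sat(E[¬ready U done]) = {Sync}, add states in Sat(done) with some successor in Z. Already a fixed point.
Sat(E[done U E[¬ready U done]]) = {Sync}
Load ∉ Sat(E[done U E[¬ready U done]]) = {Sync}, so the formula does not hold at Load.

No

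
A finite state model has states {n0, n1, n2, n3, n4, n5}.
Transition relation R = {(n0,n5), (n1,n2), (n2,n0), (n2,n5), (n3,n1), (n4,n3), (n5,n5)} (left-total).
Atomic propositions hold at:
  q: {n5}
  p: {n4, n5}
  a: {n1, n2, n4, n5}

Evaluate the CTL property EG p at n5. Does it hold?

EG p: greatest fixpoint, start Z0 = {n4, n5}, keep only states in Sat with some successor in Z. Z1 = {n5}; fixed.
Sat(EG p) = {n5}
n5 ∈ Sat(EG p) = {n5}, so the formula holds at n5.

Yes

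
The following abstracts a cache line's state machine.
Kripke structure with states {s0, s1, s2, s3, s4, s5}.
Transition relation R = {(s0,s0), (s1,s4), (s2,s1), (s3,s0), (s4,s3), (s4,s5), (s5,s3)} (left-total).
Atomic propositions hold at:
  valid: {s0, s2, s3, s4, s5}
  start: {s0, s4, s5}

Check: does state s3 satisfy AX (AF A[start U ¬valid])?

Sat(¬valid) = {s1}
A[start U ¬valid]: least fixpoint, start Z0 = Sat(¬valid) = {s1}, add states in Sat(start) with every successor in Z. Already a fixed point.
Sat(A[start U ¬valid]) = {s1}
AF A[start U ¬valid]: least fixpoint, start Z0 = {s1}, add states with every successor in Z. Z1 = {s1, s2}; fixed.
Sat(AF A[start U ¬valid]) = {s1, s2}
Sat(AX (AF A[start U ¬valid])) = {s : every successor in {s1, s2}} = {s2}
s3 ∉ Sat(AX (AF A[start U ¬valid])) = {s2}, so the formula does not hold at s3.

No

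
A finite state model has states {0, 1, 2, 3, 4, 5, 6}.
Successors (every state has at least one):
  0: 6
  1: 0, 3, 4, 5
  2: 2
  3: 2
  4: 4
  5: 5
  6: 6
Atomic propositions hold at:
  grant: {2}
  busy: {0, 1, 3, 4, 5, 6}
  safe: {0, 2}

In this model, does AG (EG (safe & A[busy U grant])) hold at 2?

A[busy U grant]: least fixpoint, start Z0 = Sat(grant) = {2}, add states in Sat(busy) with every successor in Z. Z1 = {2, 3}; fixed.
Sat(A[busy U grant]) = {2, 3}
Sat(safe & A[busy U grant]) = {2}
EG (safe & A[busy U grant]): greatest fixpoint, start Z0 = {2}, keep only states in Sat with some successor in Z. Already a fixed point.
Sat(EG (safe & A[busy U grant])) = {2}
AG (EG (safe & A[busy U grant])): greatest fixpoint, start Z0 = {2}, keep only states in Sat with every successor in Z. Already a fixed point.
Sat(AG (EG (safe & A[busy U grant]))) = {2}
2 ∈ Sat(AG (EG (safe & A[busy U grant]))) = {2}, so the formula holds at 2.

Yes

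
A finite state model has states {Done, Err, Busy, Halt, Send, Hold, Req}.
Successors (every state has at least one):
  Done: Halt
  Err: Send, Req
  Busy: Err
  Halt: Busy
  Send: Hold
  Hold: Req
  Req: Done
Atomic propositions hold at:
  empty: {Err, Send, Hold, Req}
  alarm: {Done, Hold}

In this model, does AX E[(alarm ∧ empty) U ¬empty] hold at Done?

Sat(alarm ∧ empty) = {Hold}
Sat(¬empty) = {Done, Busy, Halt}
E[(alarm ∧ empty) U ¬empty]: least fixpoint, start Z0 = Sat(¬empty) = {Done, Busy, Halt}, add states in Sat(alarm ∧ empty) with some successor in Z. Already a fixed point.
Sat(E[(alarm ∧ empty) U ¬empty]) = {Done, Busy, Halt}
Sat(AX E[(alarm ∧ empty) U ¬empty]) = {s : every successor in {Done, Busy, Halt}} = {Done, Halt, Req}
Done ∈ Sat(AX E[(alarm ∧ empty) U ¬empty]) = {Done, Halt, Req}, so the formula holds at Done.

Yes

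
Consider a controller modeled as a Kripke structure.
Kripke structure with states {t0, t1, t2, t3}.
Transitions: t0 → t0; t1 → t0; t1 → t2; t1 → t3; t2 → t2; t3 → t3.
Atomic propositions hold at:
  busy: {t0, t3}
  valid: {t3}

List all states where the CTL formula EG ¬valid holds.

{t0, t1, t2}

Sat(¬valid) = {t0, t1, t2}
EG ¬valid: greatest fixpoint, start Z0 = {t0, t1, t2}, keep only states in Sat with some successor in Z. Already a fixed point.
Sat(EG ¬valid) = {t0, t1, t2}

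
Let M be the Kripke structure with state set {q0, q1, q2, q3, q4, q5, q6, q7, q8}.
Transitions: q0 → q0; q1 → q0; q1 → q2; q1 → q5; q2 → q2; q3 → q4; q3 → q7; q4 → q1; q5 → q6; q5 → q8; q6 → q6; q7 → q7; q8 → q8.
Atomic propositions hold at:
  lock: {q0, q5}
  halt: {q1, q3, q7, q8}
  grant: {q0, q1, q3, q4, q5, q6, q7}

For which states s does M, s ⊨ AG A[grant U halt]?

A[grant U halt]: least fixpoint, start Z0 = Sat(halt) = {q1, q3, q7, q8}, add states in Sat(grant) with every successor in Z. Z1 = {q1, q3, q4, q7, q8}; fixed.
Sat(A[grant U halt]) = {q1, q3, q4, q7, q8}
AG A[grant U halt]: greatest fixpoint, start Z0 = {q1, q3, q4, q7, q8}, keep only states in Sat with every successor in Z. Z1 = {q3, q4, q7, q8}; Z2 = {q3, q7, q8}; Z3 = {q7, q8}; fixed.
Sat(AG A[grant U halt]) = {q7, q8}

{q7, q8}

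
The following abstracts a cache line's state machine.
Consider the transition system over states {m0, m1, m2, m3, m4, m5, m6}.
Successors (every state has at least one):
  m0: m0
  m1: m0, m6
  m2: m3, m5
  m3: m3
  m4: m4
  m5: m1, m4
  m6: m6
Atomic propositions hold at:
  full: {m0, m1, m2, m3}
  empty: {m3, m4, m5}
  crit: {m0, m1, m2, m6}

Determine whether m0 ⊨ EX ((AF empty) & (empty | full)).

AF empty: least fixpoint, start Z0 = {m3, m4, m5}, add states with every successor in Z. Z1 = {m2, m3, m4, m5}; fixed.
Sat(AF empty) = {m2, m3, m4, m5}
Sat(empty | full) = {m0, m1, m2, m3, m4, m5}
Sat((AF empty) & (empty | full)) = {m2, m3, m4, m5}
Sat(EX ((AF empty) & (empty | full))) = {s : some successor in {m2, m3, m4, m5}} = {m2, m3, m4, m5}
m0 ∉ Sat(EX ((AF empty) & (empty | full))) = {m2, m3, m4, m5}, so the formula does not hold at m0.

No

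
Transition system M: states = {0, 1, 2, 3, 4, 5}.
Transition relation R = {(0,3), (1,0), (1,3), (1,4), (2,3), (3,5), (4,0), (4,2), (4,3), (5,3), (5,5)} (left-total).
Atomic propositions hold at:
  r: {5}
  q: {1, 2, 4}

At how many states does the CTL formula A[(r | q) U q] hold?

Sat(r | q) = {1, 2, 4, 5}
A[(r | q) U q]: least fixpoint, start Z0 = Sat(q) = {1, 2, 4}, add states in Sat(r | q) with every successor in Z. Already a fixed point.
Sat(A[(r | q) U q]) = {1, 2, 4}
|Sat(A[(r | q) U q])| = |{1, 2, 4}| = 3.

3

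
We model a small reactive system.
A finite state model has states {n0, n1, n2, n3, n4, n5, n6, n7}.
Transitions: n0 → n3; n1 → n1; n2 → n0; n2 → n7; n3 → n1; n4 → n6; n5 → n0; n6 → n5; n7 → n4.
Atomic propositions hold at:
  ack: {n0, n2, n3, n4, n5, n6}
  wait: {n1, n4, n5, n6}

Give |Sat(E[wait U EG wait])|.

1

EG wait: greatest fixpoint, start Z0 = {n1, n4, n5, n6}, keep only states in Sat with some successor in Z. Z1 = {n1, n4, n6}; Z2 = {n1, n4}; Z3 = {n1}; fixed.
Sat(EG wait) = {n1}
E[wait U EG wait]: least fixpoint, start Z0 = Sat(EG wait) = {n1}, add states in Sat(wait) with some successor in Z. Already a fixed point.
Sat(E[wait U EG wait]) = {n1}
|Sat(E[wait U EG wait])| = |{n1}| = 1.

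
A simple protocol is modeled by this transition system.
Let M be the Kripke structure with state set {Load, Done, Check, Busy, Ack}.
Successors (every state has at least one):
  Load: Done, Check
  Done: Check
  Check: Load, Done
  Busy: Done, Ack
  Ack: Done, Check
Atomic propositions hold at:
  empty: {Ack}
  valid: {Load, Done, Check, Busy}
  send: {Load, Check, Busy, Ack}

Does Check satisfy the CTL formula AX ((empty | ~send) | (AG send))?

Sat(~send) = {Done}
Sat(empty | ~send) = {Done, Ack}
AG send: greatest fixpoint, start Z0 = {Load, Check, Busy, Ack}, keep only states in Sat with every successor in Z. Z1 = ∅; fixed.
Sat(AG send) = ∅
Sat((empty | ~send) | (AG send)) = {Done, Ack}
Sat(AX ((empty | ~send) | (AG send))) = {s : every successor in {Done, Ack}} = {Busy}
Check ∉ Sat(AX ((empty | ~send) | (AG send))) = {Busy}, so the formula does not hold at Check.

No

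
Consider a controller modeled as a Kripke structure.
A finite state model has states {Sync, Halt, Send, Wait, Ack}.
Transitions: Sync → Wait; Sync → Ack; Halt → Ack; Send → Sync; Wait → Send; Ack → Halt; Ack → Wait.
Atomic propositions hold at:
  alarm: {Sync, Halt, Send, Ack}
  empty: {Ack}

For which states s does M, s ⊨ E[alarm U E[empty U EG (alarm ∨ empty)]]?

Sat(alarm ∨ empty) = {Sync, Halt, Send, Ack}
EG (alarm ∨ empty): greatest fixpoint, start Z0 = {Sync, Halt, Send, Ack}, keep only states in Sat with some successor in Z. Already a fixed point.
Sat(EG (alarm ∨ empty)) = {Sync, Halt, Send, Ack}
E[empty U EG (alarm ∨ empty)]: least fixpoint, start Z0 = Sat(EG (alarm ∨ empty)) = {Sync, Halt, Send, Ack}, add states in Sat(empty) with some successor in Z. Already a fixed point.
Sat(E[empty U EG (alarm ∨ empty)]) = {Sync, Halt, Send, Ack}
E[alarm U E[empty U EG (alarm ∨ empty)]]: least fixpoint, start Z0 = Sat(E[empty U EG (alarm ∨ empty)]) = {Sync, Halt, Send, Ack}, add states in Sat(alarm) with some successor in Z. Already a fixed point.
Sat(E[alarm U E[empty U EG (alarm ∨ empty)]]) = {Sync, Halt, Send, Ack}

{Sync, Halt, Send, Ack}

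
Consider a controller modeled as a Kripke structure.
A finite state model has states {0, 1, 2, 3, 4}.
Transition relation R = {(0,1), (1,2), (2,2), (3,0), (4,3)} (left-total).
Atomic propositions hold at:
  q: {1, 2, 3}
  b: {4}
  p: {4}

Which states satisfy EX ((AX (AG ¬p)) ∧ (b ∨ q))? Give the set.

Sat(¬p) = {0, 1, 2, 3}
AG ¬p: greatest fixpoint, start Z0 = {0, 1, 2, 3}, keep only states in Sat with every successor in Z. Already a fixed point.
Sat(AG ¬p) = {0, 1, 2, 3}
Sat(AX (AG ¬p)) = {s : every successor in {0, 1, 2, 3}} = {0, 1, 2, 3, 4}
Sat(b ∨ q) = {1, 2, 3, 4}
Sat((AX (AG ¬p)) ∧ (b ∨ q)) = {1, 2, 3, 4}
Sat(EX ((AX (AG ¬p)) ∧ (b ∨ q))) = {s : some successor in {1, 2, 3, 4}} = {0, 1, 2, 4}

{0, 1, 2, 4}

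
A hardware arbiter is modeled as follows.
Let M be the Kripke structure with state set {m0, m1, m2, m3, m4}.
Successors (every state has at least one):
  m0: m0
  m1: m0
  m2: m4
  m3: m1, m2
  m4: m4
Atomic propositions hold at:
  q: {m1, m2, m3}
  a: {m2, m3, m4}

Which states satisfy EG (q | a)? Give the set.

Sat(q | a) = {m1, m2, m3, m4}
EG (q | a): greatest fixpoint, start Z0 = {m1, m2, m3, m4}, keep only states in Sat with some successor in Z. Z1 = {m2, m3, m4}; fixed.
Sat(EG (q | a)) = {m2, m3, m4}

{m2, m3, m4}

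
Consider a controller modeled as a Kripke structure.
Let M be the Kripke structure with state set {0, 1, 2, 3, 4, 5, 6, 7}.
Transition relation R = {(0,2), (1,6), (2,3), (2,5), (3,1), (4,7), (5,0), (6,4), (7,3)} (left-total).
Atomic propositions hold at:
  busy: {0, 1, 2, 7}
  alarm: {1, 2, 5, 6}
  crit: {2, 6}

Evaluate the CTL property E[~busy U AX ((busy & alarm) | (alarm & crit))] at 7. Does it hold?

No

Sat(~busy) = {3, 4, 5, 6}
Sat(busy & alarm) = {1, 2}
Sat(alarm & crit) = {2, 6}
Sat((busy & alarm) | (alarm & crit)) = {1, 2, 6}
Sat(AX ((busy & alarm) | (alarm & crit))) = {s : every successor in {1, 2, 6}} = {0, 1, 3}
E[~busy U AX ((busy & alarm) | (alarm & crit))]: least fixpoint, start Z0 = Sat(AX ((busy & alarm) | (alarm & crit))) = {0, 1, 3}, add states in Sat(~busy) with some successor in Z. Z1 = {0, 1, 3, 5}; fixed.
Sat(E[~busy U AX ((busy & alarm) | (alarm & crit))]) = {0, 1, 3, 5}
7 ∉ Sat(E[~busy U AX ((busy & alarm) | (alarm & crit))]) = {0, 1, 3, 5}, so the formula does not hold at 7.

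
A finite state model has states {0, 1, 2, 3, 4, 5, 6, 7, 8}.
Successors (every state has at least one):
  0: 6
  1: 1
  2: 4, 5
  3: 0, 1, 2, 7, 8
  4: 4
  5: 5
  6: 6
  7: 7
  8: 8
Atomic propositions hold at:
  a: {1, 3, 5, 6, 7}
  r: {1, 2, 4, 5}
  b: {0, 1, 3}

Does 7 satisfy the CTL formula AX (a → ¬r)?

Yes

Sat(¬r) = {0, 3, 6, 7, 8}
Sat(a → ¬r) = {0, 2, 3, 4, 6, 7, 8}
Sat(AX (a → ¬r)) = {s : every successor in {0, 2, 3, 4, 6, 7, 8}} = {0, 4, 6, 7, 8}
7 ∈ Sat(AX (a → ¬r)) = {0, 4, 6, 7, 8}, so the formula holds at 7.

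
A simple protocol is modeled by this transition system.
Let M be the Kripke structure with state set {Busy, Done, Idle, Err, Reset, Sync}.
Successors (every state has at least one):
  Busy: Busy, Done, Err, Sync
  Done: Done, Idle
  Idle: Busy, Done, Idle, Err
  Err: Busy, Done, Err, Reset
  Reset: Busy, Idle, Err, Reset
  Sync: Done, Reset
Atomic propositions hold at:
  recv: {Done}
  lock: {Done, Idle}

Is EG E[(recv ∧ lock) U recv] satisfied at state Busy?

Sat(recv ∧ lock) = {Done}
E[(recv ∧ lock) U recv]: least fixpoint, start Z0 = Sat(recv) = {Done}, add states in Sat(recv ∧ lock) with some successor in Z. Already a fixed point.
Sat(E[(recv ∧ lock) U recv]) = {Done}
EG E[(recv ∧ lock) U recv]: greatest fixpoint, start Z0 = {Done}, keep only states in Sat with some successor in Z. Already a fixed point.
Sat(EG E[(recv ∧ lock) U recv]) = {Done}
Busy ∉ Sat(EG E[(recv ∧ lock) U recv]) = {Done}, so the formula does not hold at Busy.

No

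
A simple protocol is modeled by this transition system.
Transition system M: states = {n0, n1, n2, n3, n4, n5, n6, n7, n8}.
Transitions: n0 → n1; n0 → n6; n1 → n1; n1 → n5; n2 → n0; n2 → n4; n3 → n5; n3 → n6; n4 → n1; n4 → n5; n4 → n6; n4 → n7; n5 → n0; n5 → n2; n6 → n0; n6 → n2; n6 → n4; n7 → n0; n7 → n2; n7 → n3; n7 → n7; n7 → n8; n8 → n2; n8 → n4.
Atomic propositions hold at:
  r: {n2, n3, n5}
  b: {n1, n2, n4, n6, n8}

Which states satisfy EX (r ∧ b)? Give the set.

{n5, n6, n7, n8}

Sat(r ∧ b) = {n2}
Sat(EX (r ∧ b)) = {s : some successor in {n2}} = {n5, n6, n7, n8}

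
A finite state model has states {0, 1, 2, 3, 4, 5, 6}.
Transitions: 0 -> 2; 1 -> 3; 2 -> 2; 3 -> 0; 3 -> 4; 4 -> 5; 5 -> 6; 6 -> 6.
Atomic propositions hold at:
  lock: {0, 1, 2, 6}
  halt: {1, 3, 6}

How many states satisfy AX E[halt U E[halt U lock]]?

E[halt U lock]: least fixpoint, start Z0 = Sat(lock) = {0, 1, 2, 6}, add states in Sat(halt) with some successor in Z. Z1 = {0, 1, 2, 3, 6}; fixed.
Sat(E[halt U lock]) = {0, 1, 2, 3, 6}
E[halt U E[halt U lock]]: least fixpoint, start Z0 = Sat(E[halt U lock]) = {0, 1, 2, 3, 6}, add states in Sat(halt) with some successor in Z. Already a fixed point.
Sat(E[halt U E[halt U lock]]) = {0, 1, 2, 3, 6}
Sat(AX E[halt U E[halt U lock]]) = {s : every successor in {0, 1, 2, 3, 6}} = {0, 1, 2, 5, 6}
|Sat(AX E[halt U E[halt U lock]])| = |{0, 1, 2, 5, 6}| = 5.

5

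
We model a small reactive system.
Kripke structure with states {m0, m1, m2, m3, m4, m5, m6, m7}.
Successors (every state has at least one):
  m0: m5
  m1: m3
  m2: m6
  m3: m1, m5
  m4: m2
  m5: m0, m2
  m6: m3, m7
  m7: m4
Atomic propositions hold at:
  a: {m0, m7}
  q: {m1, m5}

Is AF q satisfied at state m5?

Yes

AF q: least fixpoint, start Z0 = {m1, m5}, add states with every successor in Z. Z1 = {m0, m1, m3, m5}; fixed.
Sat(AF q) = {m0, m1, m3, m5}
m5 ∈ Sat(AF q) = {m0, m1, m3, m5}, so the formula holds at m5.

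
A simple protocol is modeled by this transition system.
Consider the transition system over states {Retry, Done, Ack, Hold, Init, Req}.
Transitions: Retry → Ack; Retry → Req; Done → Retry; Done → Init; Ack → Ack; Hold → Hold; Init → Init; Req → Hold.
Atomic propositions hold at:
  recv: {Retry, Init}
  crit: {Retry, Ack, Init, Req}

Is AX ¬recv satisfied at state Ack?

Yes

Sat(¬recv) = {Done, Ack, Hold, Req}
Sat(AX ¬recv) = {s : every successor in {Done, Ack, Hold, Req}} = {Retry, Ack, Hold, Req}
Ack ∈ Sat(AX ¬recv) = {Retry, Ack, Hold, Req}, so the formula holds at Ack.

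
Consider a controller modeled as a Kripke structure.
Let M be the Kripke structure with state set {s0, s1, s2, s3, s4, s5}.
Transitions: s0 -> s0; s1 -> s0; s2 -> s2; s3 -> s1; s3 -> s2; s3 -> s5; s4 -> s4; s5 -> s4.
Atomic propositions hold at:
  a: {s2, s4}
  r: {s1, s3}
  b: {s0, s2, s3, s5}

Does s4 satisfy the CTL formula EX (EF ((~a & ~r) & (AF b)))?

No

Sat(~a) = {s0, s1, s3, s5}
Sat(~r) = {s0, s2, s4, s5}
Sat(~a & ~r) = {s0, s5}
AF b: least fixpoint, start Z0 = {s0, s2, s3, s5}, add states with every successor in Z. Z1 = {s0, s1, s2, s3, s5}; fixed.
Sat(AF b) = {s0, s1, s2, s3, s5}
Sat((~a & ~r) & (AF b)) = {s0, s5}
EF ((~a & ~r) & (AF b)): least fixpoint, start Z0 = {s0, s5}, add states with some successor in Z. Z1 = {s0, s1, s3, s5}; fixed.
Sat(EF ((~a & ~r) & (AF b))) = {s0, s1, s3, s5}
Sat(EX (EF ((~a & ~r) & (AF b)))) = {s : some successor in {s0, s1, s3, s5}} = {s0, s1, s3}
s4 ∉ Sat(EX (EF ((~a & ~r) & (AF b)))) = {s0, s1, s3}, so the formula does not hold at s4.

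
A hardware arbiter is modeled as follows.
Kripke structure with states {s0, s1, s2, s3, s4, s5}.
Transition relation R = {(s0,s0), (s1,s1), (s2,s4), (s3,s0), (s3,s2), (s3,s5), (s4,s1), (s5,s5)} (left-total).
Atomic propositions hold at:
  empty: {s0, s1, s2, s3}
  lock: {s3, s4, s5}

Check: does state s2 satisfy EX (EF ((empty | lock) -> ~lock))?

Yes

Sat(empty | lock) = {s0, s1, s2, s3, s4, s5}
Sat(~lock) = {s0, s1, s2}
Sat((empty | lock) -> ~lock) = {s0, s1, s2}
EF ((empty | lock) -> ~lock): least fixpoint, start Z0 = {s0, s1, s2}, add states with some successor in Z. Z1 = {s0, s1, s2, s3, s4}; fixed.
Sat(EF ((empty | lock) -> ~lock)) = {s0, s1, s2, s3, s4}
Sat(EX (EF ((empty | lock) -> ~lock))) = {s : some successor in {s0, s1, s2, s3, s4}} = {s0, s1, s2, s3, s4}
s2 ∈ Sat(EX (EF ((empty | lock) -> ~lock))) = {s0, s1, s2, s3, s4}, so the formula holds at s2.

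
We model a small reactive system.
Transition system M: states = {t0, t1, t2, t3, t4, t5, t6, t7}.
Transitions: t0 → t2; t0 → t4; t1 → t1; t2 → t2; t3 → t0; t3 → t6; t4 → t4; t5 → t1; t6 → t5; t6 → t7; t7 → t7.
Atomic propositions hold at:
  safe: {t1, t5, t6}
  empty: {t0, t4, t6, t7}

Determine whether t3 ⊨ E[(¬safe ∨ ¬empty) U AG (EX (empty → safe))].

Sat(¬safe) = {t0, t2, t3, t4, t7}
Sat(¬empty) = {t1, t2, t3, t5}
Sat(¬safe ∨ ¬empty) = {t0, t1, t2, t3, t4, t5, t7}
Sat(empty → safe) = {t1, t2, t3, t5, t6}
Sat(EX (empty → safe)) = {s : some successor in {t1, t2, t3, t5, t6}} = {t0, t1, t2, t3, t5, t6}
AG (EX (empty → safe)): greatest fixpoint, start Z0 = {t0, t1, t2, t3, t5, t6}, keep only states in Sat with every successor in Z. Z1 = {t1, t2, t3, t5}; Z2 = {t1, t2, t5}; fixed.
Sat(AG (EX (empty → safe))) = {t1, t2, t5}
E[(¬safe ∨ ¬empty) U AG (EX (empty → safe))]: least fixpoint, start Z0 = Sat(AG (EX (empty → safe))) = {t1, t2, t5}, add states in Sat(¬safe ∨ ¬empty) with some successor in Z. Z1 = {t0, t1, t2, t5}; Z2 = {t0, t1, t2, t3, t5}; fixed.
Sat(E[(¬safe ∨ ¬empty) U AG (EX (empty → safe))]) = {t0, t1, t2, t3, t5}
t3 ∈ Sat(E[(¬safe ∨ ¬empty) U AG (EX (empty → safe))]) = {t0, t1, t2, t3, t5}, so the formula holds at t3.

Yes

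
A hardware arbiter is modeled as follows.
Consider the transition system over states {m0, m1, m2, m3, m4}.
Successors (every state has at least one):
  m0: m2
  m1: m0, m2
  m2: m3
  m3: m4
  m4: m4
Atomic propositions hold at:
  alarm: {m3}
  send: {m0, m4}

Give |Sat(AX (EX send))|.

Sat(EX send) = {s : some successor in {m0, m4}} = {m1, m3, m4}
Sat(AX (EX send)) = {s : every successor in {m1, m3, m4}} = {m2, m3, m4}
|Sat(AX (EX send))| = |{m2, m3, m4}| = 3.

3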